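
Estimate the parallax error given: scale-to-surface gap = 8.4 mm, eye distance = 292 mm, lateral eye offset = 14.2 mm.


error = h * offset / d
= 8.4 * 14.2 / 292
= 0.4085

0.4085


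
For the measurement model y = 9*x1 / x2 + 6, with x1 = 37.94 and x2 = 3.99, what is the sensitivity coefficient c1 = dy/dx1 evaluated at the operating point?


y = 9*x1 / x2 + 6
dy/dx1 = 9/x2
Evaluate at x2 = 3.99: c1 = 9 / 3.99
c1 = 2.2556

2.2556


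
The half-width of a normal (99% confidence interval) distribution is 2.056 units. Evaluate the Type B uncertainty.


u_B = half_width / 2.576
u_B = 2.056 / 2.576
u_B = 0.7981

0.7981


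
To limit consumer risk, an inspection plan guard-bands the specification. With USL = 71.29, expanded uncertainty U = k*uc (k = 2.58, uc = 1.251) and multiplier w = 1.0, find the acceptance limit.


U = k * uc = 2.58 * 1.251 = 3.22758
guard band g = w * U = 1.0 * 3.22758 = 3.22758
AL = USL - g = 71.29 - 3.22758
AL = 68.0624

68.0624


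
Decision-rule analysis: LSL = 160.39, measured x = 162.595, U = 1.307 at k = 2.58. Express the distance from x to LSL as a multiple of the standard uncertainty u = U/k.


u = U / k = 1.307 / 2.58 = 0.50658915
margin = |LSL - x| = |160.39 - 162.595| = 2.205
z = margin / u = 2.205 / 0.50658915
z = 4.3526

4.3526


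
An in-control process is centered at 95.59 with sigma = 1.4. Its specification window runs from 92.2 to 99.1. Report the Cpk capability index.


Cpu = (USL - mean) / (3*sigma) = (99.1 - 95.59) / (3*1.4) = 0.8357
Cpl = (mean - LSL) / (3*sigma) = (95.59 - 92.2) / (3*1.4) = 0.8071
Cpk = min(Cpu, Cpl) = 0.8071

0.8071


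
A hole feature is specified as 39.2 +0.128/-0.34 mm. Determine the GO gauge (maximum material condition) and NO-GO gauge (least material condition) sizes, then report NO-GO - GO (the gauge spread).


GO = nominal - lower_tol (smallest hole = maximum material condition)
GO = 39.2 - 0.34 = 38.86
NO-GO = nominal + upper_tol (largest hole = least material condition)
NO-GO = 39.2 + 0.128 = 39.328
spread = NO-GO - GO = 39.328 - 38.86 = 0.4680

0.4680


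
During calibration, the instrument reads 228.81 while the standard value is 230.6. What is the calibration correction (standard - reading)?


Correction = standard - reading
= 230.6 - 228.81
= 1.7900

1.7900


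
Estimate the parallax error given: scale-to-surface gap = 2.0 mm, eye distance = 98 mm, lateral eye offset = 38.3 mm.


error = h * offset / d
= 2.0 * 38.3 / 98
= 0.7816

0.7816


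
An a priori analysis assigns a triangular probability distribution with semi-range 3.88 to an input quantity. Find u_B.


u_B = half_width / sqrt(6)
u_B = 3.88 / 2.4494897
u_B = 1.5840

1.5840


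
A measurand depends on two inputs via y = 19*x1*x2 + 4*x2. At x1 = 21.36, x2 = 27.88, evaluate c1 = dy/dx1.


y = 19*x1*x2 + 4*x2
dy/dx1 = 19*x2
Evaluate at x2 = 27.88: c1 = 19 * 27.88
c1 = 529.7200

529.7200


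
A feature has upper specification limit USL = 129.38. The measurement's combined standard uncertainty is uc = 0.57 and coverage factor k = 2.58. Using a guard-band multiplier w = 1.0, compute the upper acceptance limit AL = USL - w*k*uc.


U = k * uc = 2.58 * 0.57 = 1.4706
guard band g = w * U = 1.0 * 1.4706 = 1.4706
AL = USL - g = 129.38 - 1.4706
AL = 127.9094

127.9094


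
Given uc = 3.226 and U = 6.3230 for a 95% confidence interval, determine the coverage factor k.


k = U / uc
k = 6.3230 / 3.226
k = 1.96

1.96


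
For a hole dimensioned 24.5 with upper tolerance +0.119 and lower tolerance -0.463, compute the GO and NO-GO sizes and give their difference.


GO = nominal - lower_tol (smallest hole = maximum material condition)
GO = 24.5 - 0.463 = 24.037
NO-GO = nominal + upper_tol (largest hole = least material condition)
NO-GO = 24.5 + 0.119 = 24.619
spread = NO-GO - GO = 24.619 - 24.037 = 0.5820

0.5820


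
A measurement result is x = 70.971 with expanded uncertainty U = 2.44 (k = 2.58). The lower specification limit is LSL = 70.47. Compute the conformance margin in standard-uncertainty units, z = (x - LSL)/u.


u = U / k = 2.44 / 2.58 = 0.94573643
margin = |LSL - x| = |70.47 - 70.971| = 0.501
z = margin / u = 0.501 / 0.94573643
z = 0.5297

0.5297


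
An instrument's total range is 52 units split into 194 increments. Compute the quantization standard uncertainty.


resolution = range / divisions
resolution = 52 / 194 = 0.26804124
u_res = resolution / (2*sqrt(3))
u_res = 0.26804124 / 3.4641016
u_res = 0.0774

0.0774


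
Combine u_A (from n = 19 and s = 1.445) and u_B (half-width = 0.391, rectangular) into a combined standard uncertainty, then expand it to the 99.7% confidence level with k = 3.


u_A = s / sqrt(n) = 1.445 / sqrt(19) = 0.33150574
u_B = half_width / sqrt(3) = 0.391 / sqrt(3) = 0.22574396
uc = sqrt(u_A^2 + u_B^2) = sqrt(0.33150574^2 + 0.22574396^2) = 0.40106906
U = k * uc = 3 * 0.40106906
U = 1.2032

1.2032


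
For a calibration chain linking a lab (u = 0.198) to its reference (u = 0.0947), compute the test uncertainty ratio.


TUR = u_lab / u_ref
= 0.198 / 0.0947
= 2.0908

2.0908


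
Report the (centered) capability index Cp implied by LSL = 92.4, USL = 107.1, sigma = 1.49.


Cp = (USL - LSL) / (6 * sigma)
= (107.1 - 92.4) / (6 * 1.49)
= 14.7000 / 8.9400
= 1.6443

1.6443


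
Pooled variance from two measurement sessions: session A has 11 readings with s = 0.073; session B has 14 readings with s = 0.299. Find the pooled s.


s_p = sqrt(((n1-1)*s1^2 + (n2-1)*s2^2) / (n1+n2-2))
numerator = (11-1)*0.073^2 + (14-1)*0.299^2 = 0.05329 + 1.162213 = 1.215503
denominator = 11 + 14 - 2 = 23
s_p^2 = 1.215503 / 23 = 0.052847957
s_p = sqrt(0.052847957) = 0.2299

0.2299


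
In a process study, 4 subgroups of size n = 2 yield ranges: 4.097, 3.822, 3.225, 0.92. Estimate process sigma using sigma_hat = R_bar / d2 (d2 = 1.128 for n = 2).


R_bar = (4.097 + 3.822 + 3.225 + 0.92) / 4
R_bar = 12.064 / 4 = 3.016
sigma_hat = R_bar / d2 = 3.016 / 1.128 = 2.6738

2.6738


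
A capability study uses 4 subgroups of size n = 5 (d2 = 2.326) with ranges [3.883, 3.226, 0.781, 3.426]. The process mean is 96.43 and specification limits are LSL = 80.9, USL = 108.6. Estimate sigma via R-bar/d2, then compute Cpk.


R_bar = (3.883 + 3.226 + 0.781 + 3.426) / 4 = 2.829
sigma = R_bar / d2 = 2.829 / 2.326 = 1.2162511
Cp = (USL - LSL)/(6*sigma) = (108.6 - 80.9)/(6*1.2162511) = 3.7958
Cpu = (108.6 - 96.43)/(3*1.2162511) = 3.3354
Cpl = (96.43 - 80.9)/(3*1.2162511) = 4.2562
Cpk = min(Cpu, Cpl) = 3.3354

3.3354


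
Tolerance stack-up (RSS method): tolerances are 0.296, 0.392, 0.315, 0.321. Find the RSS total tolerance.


RSS = sqrt(0.296^2 + 0.392^2 + 0.315^2 + 0.321^2)
= sqrt(0.443546)
= 0.6660

0.6660


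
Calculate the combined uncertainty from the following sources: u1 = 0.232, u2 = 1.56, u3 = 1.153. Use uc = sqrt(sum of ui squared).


uc = sqrt(0.232^2 + 1.56^2 + 1.153^2)
uc = sqrt(3.816833)
uc = 1.9537

1.9537


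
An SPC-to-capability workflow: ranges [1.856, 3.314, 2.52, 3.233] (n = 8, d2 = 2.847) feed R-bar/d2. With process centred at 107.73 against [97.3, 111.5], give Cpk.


R_bar = (1.856 + 3.314 + 2.52 + 3.233) / 4 = 2.73075
sigma = R_bar / d2 = 2.73075 / 2.847 = 0.95916754
Cp = (USL - LSL)/(6*sigma) = (111.5 - 97.3)/(6*0.95916754) = 2.4674
Cpu = (111.5 - 107.73)/(3*0.95916754) = 1.3102
Cpl = (107.73 - 97.3)/(3*0.95916754) = 3.6247
Cpk = min(Cpu, Cpl) = 1.3102

1.3102


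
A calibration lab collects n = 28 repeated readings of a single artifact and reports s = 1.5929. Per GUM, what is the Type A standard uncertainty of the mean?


u_A = s / sqrt(n)
u_A = 1.5929 / sqrt(28)
u_A = 1.5929 / 5.2915026
u_A = 0.3010

0.3010


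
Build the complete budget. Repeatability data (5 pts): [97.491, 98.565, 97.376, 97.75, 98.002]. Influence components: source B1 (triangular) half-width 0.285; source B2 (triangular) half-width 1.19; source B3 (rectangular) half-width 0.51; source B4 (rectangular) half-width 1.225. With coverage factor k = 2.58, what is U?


mean = (97.491 + 98.565 + 97.376 + 97.75 + 98.002) / 5 = 97.8368
s = sqrt(sum((x - mean)^2)/(n-1)) = 0.47355433
u_A = s / sqrt(n) = 0.47355433 / sqrt(5) = 0.21177993
u_B1 = 0.285 / sqrt(6) = 0.11635076
u_B2 = 1.19 / sqrt(6) = 0.48581547
u_B3 = 0.51 / sqrt(3) = 0.29444864
u_B4 = 1.225 / sqrt(3) = 0.70725408
uc = sqrt(0.21177993^2 + 0.11635076^2 + 0.48581547^2 + 0.29444864^2 + 0.70725408^2) = 0.93878285
U = k * uc = 2.58 * 0.93878285
U = 2.4221

2.4221


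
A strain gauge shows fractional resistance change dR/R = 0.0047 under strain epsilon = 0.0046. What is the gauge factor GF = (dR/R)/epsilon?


GF = (dR/R) / epsilon
= 0.0047 / 0.0046
= 1.0217

1.0217


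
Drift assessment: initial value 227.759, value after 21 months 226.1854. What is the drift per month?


rate = (v2 - v1) / months
= (226.1854 - 227.759) / 21
= -1.5736 / 21
= -0.0749

-0.0749


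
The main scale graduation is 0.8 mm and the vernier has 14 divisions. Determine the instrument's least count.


LC = MSD / n_div
= 0.8 / 14
= 0.0571

0.0571


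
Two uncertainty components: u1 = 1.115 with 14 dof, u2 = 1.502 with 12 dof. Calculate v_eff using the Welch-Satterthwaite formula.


uc = sqrt(u1^2 + u2^2) = sqrt(1.115^2 + 1.502^2) = 1.8706226
v_eff = uc^4 / (u1^4/v1 + u2^4/v2)
= 1.8706226^4 / (1.115^4/14 + 1.502^4/12)
= 12.244603 / 0.5345301
v_eff = 22.9072

22.9072


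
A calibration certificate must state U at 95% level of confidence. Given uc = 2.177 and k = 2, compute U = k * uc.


U = k * uc
U = 2 * 2.177
U = 4.3540

4.3540


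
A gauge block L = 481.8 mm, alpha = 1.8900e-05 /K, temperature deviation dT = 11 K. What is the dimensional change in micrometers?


dL = L * alpha * dT
= 481.8 * 1.8900e-05 * 11
= 0.1001662 mm
dL_um = 0.1001662 * 1000 = 100.1662 um

100.1662


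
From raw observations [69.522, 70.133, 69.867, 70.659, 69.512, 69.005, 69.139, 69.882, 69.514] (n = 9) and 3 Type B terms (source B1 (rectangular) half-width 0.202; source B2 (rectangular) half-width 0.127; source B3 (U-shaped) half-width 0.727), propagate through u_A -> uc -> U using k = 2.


mean = (69.522 + 70.133 + 69.867 + 70.659 + 69.512 + 69.005 + 69.139 + 69.882 + 69.514) / 9 = 69.69255556
s = sqrt(sum((x - mean)^2)/(n-1)) = 0.50831268
u_A = s / sqrt(n) = 0.50831268 / sqrt(9) = 0.16943756
u_B1 = 0.202 / sqrt(3) = 0.11662475
u_B2 = 0.127 / sqrt(3) = 0.073323484
u_B3 = 0.727 / sqrt(2) = 0.51406663
uc = sqrt(0.16943756^2 + 0.11662475^2 + 0.073323484^2 + 0.51406663^2) = 0.55852596
U = k * uc = 2 * 0.55852596
U = 1.1171

1.1171


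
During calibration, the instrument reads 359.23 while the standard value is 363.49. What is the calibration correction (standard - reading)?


Correction = standard - reading
= 363.49 - 359.23
= 4.2600

4.2600


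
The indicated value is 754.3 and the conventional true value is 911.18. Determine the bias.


Systematic error = measured - true
= 754.3 - 911.18
= -156.8800

-156.8800


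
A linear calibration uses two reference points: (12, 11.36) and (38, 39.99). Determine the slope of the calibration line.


slope = (y2 - y1) / (x2 - x1)
= (39.99 - 11.36) / (38 - 12)
= 28.6300 / 26
= 1.1012

1.1012


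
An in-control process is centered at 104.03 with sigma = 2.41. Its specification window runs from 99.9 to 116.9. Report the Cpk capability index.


Cpu = (USL - mean) / (3*sigma) = (116.9 - 104.03) / (3*2.41) = 1.7801
Cpl = (mean - LSL) / (3*sigma) = (104.03 - 99.9) / (3*2.41) = 0.5712
Cpk = min(Cpu, Cpl) = 0.5712

0.5712


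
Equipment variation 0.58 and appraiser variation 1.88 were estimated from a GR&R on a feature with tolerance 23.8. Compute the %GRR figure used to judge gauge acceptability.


GRR = sqrt(EV^2 + AV^2) = sqrt(0.58^2 + 1.88^2) = 1.9674349
%GRR = GRR / tol * 100 = 1.9674349 / 23.8 * 100
%GRR = 8.2665

8.2665


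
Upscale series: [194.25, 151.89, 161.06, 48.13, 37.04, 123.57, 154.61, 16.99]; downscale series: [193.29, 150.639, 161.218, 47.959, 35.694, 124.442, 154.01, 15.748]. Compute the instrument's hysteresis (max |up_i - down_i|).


|194.25 - 193.29| = 0.9600
|151.89 - 150.639| = 1.2510
|161.06 - 161.218| = 0.1580
|48.13 - 47.959| = 0.1710
|37.04 - 35.694| = 1.3460
|123.57 - 124.442| = 0.8720
|154.61 - 154.01| = 0.6000
|16.99 - 15.748| = 1.2420
hysteresis = max(diffs) = 1.3460

1.3460


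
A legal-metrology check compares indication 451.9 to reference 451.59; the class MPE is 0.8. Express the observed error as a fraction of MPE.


e = indication - reference = 451.9 - 451.59 = 0.3100
|e| = 0.3100
ratio = |e| / MPE = 0.3100 / 0.8
ratio = 0.3875

0.3875


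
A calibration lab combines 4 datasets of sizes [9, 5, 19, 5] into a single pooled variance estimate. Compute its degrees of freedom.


nu = sum_i (n_i - 1)
nu = ((9 - 1) + (5 - 1) + (19 - 1) + (5 - 1))
nu = 8 + 4 + 18 + 4
nu = 34

34


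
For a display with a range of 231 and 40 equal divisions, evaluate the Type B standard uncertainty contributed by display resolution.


resolution = range / divisions
resolution = 231 / 40 = 5.775
u_res = resolution / (2*sqrt(3))
u_res = 5.775 / 3.4641016
u_res = 1.6671

1.6671


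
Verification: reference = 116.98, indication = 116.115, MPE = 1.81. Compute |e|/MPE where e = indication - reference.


e = indication - reference = 116.115 - 116.98 = -0.8650
|e| = 0.8650
ratio = |e| / MPE = 0.8650 / 1.81
ratio = 0.4779

0.4779


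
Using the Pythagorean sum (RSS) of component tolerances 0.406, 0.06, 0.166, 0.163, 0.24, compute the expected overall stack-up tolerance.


RSS = sqrt(0.406^2 + 0.06^2 + 0.166^2 + 0.163^2 + 0.24^2)
= sqrt(0.280161)
= 0.5293

0.5293


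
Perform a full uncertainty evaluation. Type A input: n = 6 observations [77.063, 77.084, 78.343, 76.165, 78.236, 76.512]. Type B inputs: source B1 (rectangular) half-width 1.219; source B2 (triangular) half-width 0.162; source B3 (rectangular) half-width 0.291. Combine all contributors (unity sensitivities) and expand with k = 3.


mean = (77.063 + 77.084 + 78.343 + 76.165 + 78.236 + 76.512) / 6 = 77.23383333
s = sqrt(sum((x - mean)^2)/(n-1)) = 0.88878241
u_A = s / sqrt(n) = 0.88878241 / sqrt(6) = 0.3628439
u_B1 = 1.219 / sqrt(3) = 0.70378998
u_B2 = 0.162 / sqrt(6) = 0.066136223
u_B3 = 0.291 / sqrt(3) = 0.16800893
uc = sqrt(0.3628439^2 + 0.70378998^2 + 0.066136223^2 + 0.16800893^2) = 0.81214348
U = k * uc = 3 * 0.81214348
U = 2.4364

2.4364


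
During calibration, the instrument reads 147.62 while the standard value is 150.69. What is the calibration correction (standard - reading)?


Correction = standard - reading
= 150.69 - 147.62
= 3.0700

3.0700


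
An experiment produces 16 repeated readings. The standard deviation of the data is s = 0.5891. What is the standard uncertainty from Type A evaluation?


u_A = s / sqrt(n)
u_A = 0.5891 / sqrt(16)
u_A = 0.5891 / 4
u_A = 0.1473

0.1473


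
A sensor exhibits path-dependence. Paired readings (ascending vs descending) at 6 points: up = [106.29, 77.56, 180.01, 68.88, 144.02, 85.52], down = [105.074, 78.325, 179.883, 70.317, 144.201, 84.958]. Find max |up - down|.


|106.29 - 105.074| = 1.2160
|77.56 - 78.325| = 0.7650
|180.01 - 179.883| = 0.1270
|68.88 - 70.317| = 1.4370
|144.02 - 144.201| = 0.1810
|85.52 - 84.958| = 0.5620
hysteresis = max(diffs) = 1.4370

1.4370


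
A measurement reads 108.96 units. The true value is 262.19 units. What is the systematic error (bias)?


Systematic error = measured - true
= 108.96 - 262.19
= -153.2300

-153.2300


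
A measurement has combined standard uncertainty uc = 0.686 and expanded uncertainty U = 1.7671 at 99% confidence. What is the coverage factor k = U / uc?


k = U / uc
k = 1.7671 / 0.686
k = 2.576

2.576


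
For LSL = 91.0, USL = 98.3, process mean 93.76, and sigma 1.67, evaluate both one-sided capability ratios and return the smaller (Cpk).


Cpu = (USL - mean) / (3*sigma) = (98.3 - 93.76) / (3*1.67) = 0.9062
Cpl = (mean - LSL) / (3*sigma) = (93.76 - 91.0) / (3*1.67) = 0.5509
Cpk = min(Cpu, Cpl) = 0.5509

0.5509


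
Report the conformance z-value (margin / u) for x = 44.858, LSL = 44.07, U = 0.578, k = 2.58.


u = U / k = 0.578 / 2.58 = 0.22403101
margin = |LSL - x| = |44.07 - 44.858| = 0.788
z = margin / u = 0.788 / 0.22403101
z = 3.5174

3.5174


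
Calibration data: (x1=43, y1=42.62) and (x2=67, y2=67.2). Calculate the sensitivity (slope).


slope = (y2 - y1) / (x2 - x1)
= (67.2 - 42.62) / (67 - 43)
= 24.5800 / 24
= 1.0242

1.0242


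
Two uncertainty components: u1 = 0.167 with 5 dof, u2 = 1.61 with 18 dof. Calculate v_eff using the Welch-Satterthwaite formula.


uc = sqrt(u1^2 + u2^2) = sqrt(0.167^2 + 1.61^2) = 1.618638
v_eff = uc^4 / (u1^4/v1 + u2^4/v2)
= 1.618638^4 / (0.167^4/5 + 1.61^4/18)
= 6.8643422 / 0.37343236
v_eff = 18.3818

18.3818


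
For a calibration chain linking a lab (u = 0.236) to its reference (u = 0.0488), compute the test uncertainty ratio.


TUR = u_lab / u_ref
= 0.236 / 0.0488
= 4.8361

4.8361


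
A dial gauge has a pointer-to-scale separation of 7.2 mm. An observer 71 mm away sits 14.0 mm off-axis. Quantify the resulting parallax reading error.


error = h * offset / d
= 7.2 * 14.0 / 71
= 1.4197

1.4197


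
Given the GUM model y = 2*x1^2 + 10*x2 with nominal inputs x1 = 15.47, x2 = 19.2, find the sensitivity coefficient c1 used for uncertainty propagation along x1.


y = 2*x1^2 + 10*x2
dy/dx1 = 2*2*x1
Evaluate at x1 = 15.47: c1 = 4 * 15.47
c1 = 61.8800

61.8800


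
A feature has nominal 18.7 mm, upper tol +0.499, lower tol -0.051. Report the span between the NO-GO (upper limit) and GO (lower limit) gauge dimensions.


GO = nominal - lower_tol (smallest hole = maximum material condition)
GO = 18.7 - 0.051 = 18.649
NO-GO = nominal + upper_tol (largest hole = least material condition)
NO-GO = 18.7 + 0.499 = 19.199
spread = NO-GO - GO = 19.199 - 18.649 = 0.5500

0.5500


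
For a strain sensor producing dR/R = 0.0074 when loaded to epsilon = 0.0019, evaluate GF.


GF = (dR/R) / epsilon
= 0.0074 / 0.0019
= 3.8947

3.8947


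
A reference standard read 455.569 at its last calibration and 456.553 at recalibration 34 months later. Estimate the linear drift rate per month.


rate = (v2 - v1) / months
= (456.553 - 455.569) / 34
= 0.9840 / 34
= 0.0289

0.0289


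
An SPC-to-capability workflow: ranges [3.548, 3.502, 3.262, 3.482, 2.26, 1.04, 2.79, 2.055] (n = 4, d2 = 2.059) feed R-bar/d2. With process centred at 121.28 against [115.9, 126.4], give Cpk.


R_bar = (3.548 + 3.502 + 3.262 + 3.482 + 2.26 + 1.04 + 2.79 + 2.055) / 8 = 2.742375
sigma = R_bar / d2 = 2.742375 / 2.059 = 1.3318966
Cp = (USL - LSL)/(6*sigma) = (126.4 - 115.9)/(6*1.3318966) = 1.3139
Cpu = (126.4 - 121.28)/(3*1.3318966) = 1.2814
Cpl = (121.28 - 115.9)/(3*1.3318966) = 1.3465
Cpk = min(Cpu, Cpl) = 1.2814

1.2814


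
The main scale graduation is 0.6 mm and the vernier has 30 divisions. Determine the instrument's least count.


LC = MSD / n_div
= 0.6 / 30
= 0.0200

0.0200


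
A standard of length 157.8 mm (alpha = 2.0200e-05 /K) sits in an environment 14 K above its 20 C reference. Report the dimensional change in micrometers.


dL = L * alpha * dT
= 157.8 * 2.0200e-05 * 14
= 0.0446258 mm
dL_um = 0.0446258 * 1000 = 44.6258 um

44.6258


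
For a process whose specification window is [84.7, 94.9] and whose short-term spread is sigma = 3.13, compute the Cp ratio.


Cp = (USL - LSL) / (6 * sigma)
= (94.9 - 84.7) / (6 * 3.13)
= 10.2000 / 18.7800
= 0.5431

0.5431


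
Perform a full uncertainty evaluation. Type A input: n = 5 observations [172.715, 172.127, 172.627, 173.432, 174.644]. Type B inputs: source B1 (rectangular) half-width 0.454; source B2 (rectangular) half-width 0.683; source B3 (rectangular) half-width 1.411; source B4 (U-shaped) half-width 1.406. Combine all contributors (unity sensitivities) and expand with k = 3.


mean = (172.715 + 172.127 + 172.627 + 173.432 + 174.644) / 5 = 173.109
s = sqrt(sum((x - mean)^2)/(n-1)) = 0.97627327
u_A = s / sqrt(n) = 0.97627327 / sqrt(5) = 0.43660268
u_B1 = 0.454 / sqrt(3) = 0.26211702
u_B2 = 0.683 / sqrt(3) = 0.39433023
u_B3 = 1.411 / sqrt(3) = 0.81464123
u_B4 = 1.406 / sqrt(2) = 0.99419213
uc = sqrt(0.43660268^2 + 0.26211702^2 + 0.39433023^2 + 0.81464123^2 + 0.99419213^2) = 1.4376654
U = k * uc = 3 * 1.4376654
U = 4.3130

4.3130


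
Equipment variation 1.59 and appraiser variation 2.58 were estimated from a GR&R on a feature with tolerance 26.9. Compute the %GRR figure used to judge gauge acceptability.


GRR = sqrt(EV^2 + AV^2) = sqrt(1.59^2 + 2.58^2) = 3.030594
%GRR = GRR / tol * 100 = 3.030594 / 26.9 * 100
%GRR = 11.2661

11.2661


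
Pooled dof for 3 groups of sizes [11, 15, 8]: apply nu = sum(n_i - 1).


nu = sum_i (n_i - 1)
nu = ((11 - 1) + (15 - 1) + (8 - 1))
nu = 10 + 14 + 7
nu = 31

31


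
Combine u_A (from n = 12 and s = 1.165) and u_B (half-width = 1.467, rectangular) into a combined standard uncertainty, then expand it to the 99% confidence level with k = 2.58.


u_A = s / sqrt(n) = 1.165 / sqrt(12) = 0.33630653
u_B = half_width / sqrt(3) = 1.467 / sqrt(3) = 0.84697284
uc = sqrt(u_A^2 + u_B^2) = sqrt(0.33630653^2 + 0.84697284^2) = 0.91129856
U = k * uc = 2.58 * 0.91129856
U = 2.3512

2.3512


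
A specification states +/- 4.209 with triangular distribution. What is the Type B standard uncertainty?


u_B = half_width / sqrt(6)
u_B = 4.209 / 2.4494897
u_B = 1.7183

1.7183


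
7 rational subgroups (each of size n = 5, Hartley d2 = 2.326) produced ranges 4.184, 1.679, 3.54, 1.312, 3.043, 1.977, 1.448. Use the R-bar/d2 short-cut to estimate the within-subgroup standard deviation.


R_bar = (4.184 + 1.679 + 3.54 + 1.312 + 3.043 + 1.977 + 1.448) / 7
R_bar = 17.183 / 7 = 2.4547143
sigma_hat = R_bar / d2 = 2.4547143 / 2.326 = 1.0553

1.0553


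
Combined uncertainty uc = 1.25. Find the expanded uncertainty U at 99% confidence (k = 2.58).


U = k * uc
U = 2.58 * 1.25
U = 3.2250

3.2250


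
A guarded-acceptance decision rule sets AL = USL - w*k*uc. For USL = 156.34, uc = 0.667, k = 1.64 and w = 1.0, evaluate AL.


U = k * uc = 1.64 * 0.667 = 1.09388
guard band g = w * U = 1.0 * 1.09388 = 1.09388
AL = USL - g = 156.34 - 1.09388
AL = 155.2461

155.2461


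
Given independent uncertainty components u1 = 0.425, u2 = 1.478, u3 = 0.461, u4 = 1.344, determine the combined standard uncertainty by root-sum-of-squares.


uc = sqrt(0.425^2 + 1.478^2 + 0.461^2 + 1.344^2)
uc = sqrt(4.383966)
uc = 2.0938

2.0938


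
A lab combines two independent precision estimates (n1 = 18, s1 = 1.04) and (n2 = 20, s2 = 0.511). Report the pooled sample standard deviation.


s_p = sqrt(((n1-1)*s1^2 + (n2-1)*s2^2) / (n1+n2-2))
numerator = (18-1)*1.04^2 + (20-1)*0.511^2 = 18.3872 + 4.961299 = 23.348499
denominator = 18 + 20 - 2 = 36
s_p^2 = 23.348499 / 36 = 0.64856942
s_p = sqrt(0.64856942) = 0.8053

0.8053


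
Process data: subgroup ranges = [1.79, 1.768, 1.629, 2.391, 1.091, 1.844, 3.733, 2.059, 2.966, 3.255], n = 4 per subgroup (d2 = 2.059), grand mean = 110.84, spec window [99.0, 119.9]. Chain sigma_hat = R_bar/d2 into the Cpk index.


R_bar = (1.79 + 1.768 + 1.629 + 2.391 + 1.091 + 1.844 + 3.733 + 2.059 + 2.966 + 3.255) / 10 = 2.2526
sigma = R_bar / d2 = 2.2526 / 2.059 = 1.0940262
Cp = (USL - LSL)/(6*sigma) = (119.9 - 99.0)/(6*1.0940262) = 3.1840
Cpu = (119.9 - 110.84)/(3*1.0940262) = 2.7604
Cpl = (110.84 - 99.0)/(3*1.0940262) = 3.6075
Cpk = min(Cpu, Cpl) = 2.7604

2.7604


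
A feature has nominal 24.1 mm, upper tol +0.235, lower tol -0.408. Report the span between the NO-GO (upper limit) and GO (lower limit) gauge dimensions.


GO = nominal - lower_tol (smallest hole = maximum material condition)
GO = 24.1 - 0.408 = 23.692
NO-GO = nominal + upper_tol (largest hole = least material condition)
NO-GO = 24.1 + 0.235 = 24.335
spread = NO-GO - GO = 24.335 - 23.692 = 0.6430

0.6430


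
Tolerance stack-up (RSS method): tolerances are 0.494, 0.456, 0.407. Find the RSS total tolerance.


RSS = sqrt(0.494^2 + 0.456^2 + 0.407^2)
= sqrt(0.617621)
= 0.7859

0.7859


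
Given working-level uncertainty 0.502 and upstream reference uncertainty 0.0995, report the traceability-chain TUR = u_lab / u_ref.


TUR = u_lab / u_ref
= 0.502 / 0.0995
= 5.0452

5.0452


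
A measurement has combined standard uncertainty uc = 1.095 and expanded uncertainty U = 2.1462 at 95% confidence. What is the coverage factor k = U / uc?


k = U / uc
k = 2.1462 / 1.095
k = 1.96

1.96


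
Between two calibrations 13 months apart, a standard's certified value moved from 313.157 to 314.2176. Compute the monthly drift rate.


rate = (v2 - v1) / months
= (314.2176 - 313.157) / 13
= 1.0606 / 13
= 0.0816

0.0816


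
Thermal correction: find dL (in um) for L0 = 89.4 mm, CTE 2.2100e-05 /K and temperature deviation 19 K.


dL = L * alpha * dT
= 89.4 * 2.2100e-05 * 19
= 0.0375391 mm
dL_um = 0.0375391 * 1000 = 37.5391 um

37.5391


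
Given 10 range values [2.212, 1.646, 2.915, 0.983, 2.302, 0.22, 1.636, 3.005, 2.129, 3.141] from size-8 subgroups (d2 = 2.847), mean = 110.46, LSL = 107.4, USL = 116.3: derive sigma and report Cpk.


R_bar = (2.212 + 1.646 + 2.915 + 0.983 + 2.302 + 0.22 + 1.636 + 3.005 + 2.129 + 3.141) / 10 = 2.0189
sigma = R_bar / d2 = 2.0189 / 2.847 = 0.70913242
Cp = (USL - LSL)/(6*sigma) = (116.3 - 107.4)/(6*0.70913242) = 2.0918
Cpu = (116.3 - 110.46)/(3*0.70913242) = 2.7451
Cpl = (110.46 - 107.4)/(3*0.70913242) = 1.4384
Cpk = min(Cpu, Cpl) = 1.4384

1.4384


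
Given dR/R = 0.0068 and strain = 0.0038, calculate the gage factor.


GF = (dR/R) / epsilon
= 0.0068 / 0.0038
= 1.7895

1.7895


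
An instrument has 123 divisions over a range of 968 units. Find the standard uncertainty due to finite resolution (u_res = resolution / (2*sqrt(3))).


resolution = range / divisions
resolution = 968 / 123 = 7.8699187
u_res = resolution / (2*sqrt(3))
u_res = 7.8699187 / 3.4641016
u_res = 2.2718

2.2718


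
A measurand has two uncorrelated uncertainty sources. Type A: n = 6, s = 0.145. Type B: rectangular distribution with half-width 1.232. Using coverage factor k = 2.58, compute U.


u_A = s / sqrt(n) = 0.145 / sqrt(6) = 0.059196002
u_B = half_width / sqrt(3) = 1.232 / sqrt(3) = 0.71129553
uc = sqrt(u_A^2 + u_B^2) = sqrt(0.059196002^2 + 0.71129553^2) = 0.71375451
U = k * uc = 2.58 * 0.71375451
U = 1.8415

1.8415


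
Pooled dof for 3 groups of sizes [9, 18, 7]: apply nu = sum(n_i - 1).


nu = sum_i (n_i - 1)
nu = ((9 - 1) + (18 - 1) + (7 - 1))
nu = 8 + 17 + 6
nu = 31

31


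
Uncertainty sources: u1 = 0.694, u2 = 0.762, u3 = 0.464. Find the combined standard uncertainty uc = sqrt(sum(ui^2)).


uc = sqrt(0.694^2 + 0.762^2 + 0.464^2)
uc = sqrt(1.277576)
uc = 1.1303

1.1303


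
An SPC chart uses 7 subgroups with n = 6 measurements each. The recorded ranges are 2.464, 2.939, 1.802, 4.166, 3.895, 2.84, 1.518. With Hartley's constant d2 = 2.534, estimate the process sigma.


R_bar = (2.464 + 2.939 + 1.802 + 4.166 + 3.895 + 2.84 + 1.518) / 7
R_bar = 19.624 / 7 = 2.8034286
sigma_hat = R_bar / d2 = 2.8034286 / 2.534 = 1.1063

1.1063


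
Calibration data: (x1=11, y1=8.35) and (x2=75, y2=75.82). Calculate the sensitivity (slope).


slope = (y2 - y1) / (x2 - x1)
= (75.82 - 8.35) / (75 - 11)
= 67.4700 / 64
= 1.0542

1.0542


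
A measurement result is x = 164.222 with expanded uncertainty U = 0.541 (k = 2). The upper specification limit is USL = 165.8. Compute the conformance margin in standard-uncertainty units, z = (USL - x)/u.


u = U / k = 0.541 / 2 = 0.2705
margin = |USL - x| = |165.8 - 164.222| = 1.578
z = margin / u = 1.578 / 0.2705
z = 5.8336

5.8336


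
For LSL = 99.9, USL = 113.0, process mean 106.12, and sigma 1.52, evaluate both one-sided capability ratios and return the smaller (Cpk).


Cpu = (USL - mean) / (3*sigma) = (113.0 - 106.12) / (3*1.52) = 1.5088
Cpl = (mean - LSL) / (3*sigma) = (106.12 - 99.9) / (3*1.52) = 1.3640
Cpk = min(Cpu, Cpl) = 1.3640

1.3640


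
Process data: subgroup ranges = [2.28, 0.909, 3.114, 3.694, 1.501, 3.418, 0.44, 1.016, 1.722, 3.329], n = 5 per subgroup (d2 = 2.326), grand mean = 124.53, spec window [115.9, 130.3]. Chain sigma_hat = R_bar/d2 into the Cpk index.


R_bar = (2.28 + 0.909 + 3.114 + 3.694 + 1.501 + 3.418 + 0.44 + 1.016 + 1.722 + 3.329) / 10 = 2.1423
sigma = R_bar / d2 = 2.1423 / 2.326 = 0.92102322
Cp = (USL - LSL)/(6*sigma) = (130.3 - 115.9)/(6*0.92102322) = 2.6058
Cpu = (130.3 - 124.53)/(3*0.92102322) = 2.0883
Cpl = (124.53 - 115.9)/(3*0.92102322) = 3.1233
Cpk = min(Cpu, Cpl) = 2.0883

2.0883


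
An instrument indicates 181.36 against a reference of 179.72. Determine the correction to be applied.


Correction = standard - reading
= 179.72 - 181.36
= -1.6400

-1.6400


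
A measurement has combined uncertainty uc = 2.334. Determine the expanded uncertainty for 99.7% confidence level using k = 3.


U = k * uc
U = 3 * 2.334
U = 7.0020

7.0020


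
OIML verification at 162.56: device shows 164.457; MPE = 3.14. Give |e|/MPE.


e = indication - reference = 164.457 - 162.56 = 1.8970
|e| = 1.8970
ratio = |e| / MPE = 1.8970 / 3.14
ratio = 0.6041

0.6041


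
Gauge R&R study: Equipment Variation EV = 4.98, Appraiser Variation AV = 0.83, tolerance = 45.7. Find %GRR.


GRR = sqrt(EV^2 + AV^2) = sqrt(4.98^2 + 0.83^2) = 5.0486929
%GRR = GRR / tol * 100 = 5.0486929 / 45.7 * 100
%GRR = 11.0475

11.0475


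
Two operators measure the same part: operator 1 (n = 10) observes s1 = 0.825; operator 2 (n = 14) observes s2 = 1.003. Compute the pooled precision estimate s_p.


s_p = sqrt(((n1-1)*s1^2 + (n2-1)*s2^2) / (n1+n2-2))
numerator = (10-1)*0.825^2 + (14-1)*1.003^2 = 6.125625 + 13.078117 = 19.203742
denominator = 10 + 14 - 2 = 22
s_p^2 = 19.203742 / 22 = 0.87289736
s_p = sqrt(0.87289736) = 0.9343

0.9343


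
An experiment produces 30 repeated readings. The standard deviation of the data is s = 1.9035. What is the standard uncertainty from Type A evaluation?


u_A = s / sqrt(n)
u_A = 1.9035 / sqrt(30)
u_A = 1.9035 / 5.4772256
u_A = 0.3475

0.3475


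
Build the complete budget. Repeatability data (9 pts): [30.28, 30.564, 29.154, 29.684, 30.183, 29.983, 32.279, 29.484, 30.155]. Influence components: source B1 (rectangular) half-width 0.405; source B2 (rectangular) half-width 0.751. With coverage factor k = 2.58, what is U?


mean = (30.28 + 30.564 + 29.154 + 29.684 + 30.183 + 29.983 + 32.279 + 29.484 + 30.155) / 9 = 30.19622222
s = sqrt(sum((x - mean)^2)/(n-1)) = 0.89326925
u_A = s / sqrt(n) = 0.89326925 / sqrt(9) = 0.29775642
u_B1 = 0.405 / sqrt(3) = 0.23382686
u_B2 = 0.751 / sqrt(3) = 0.43359005
uc = sqrt(0.29775642^2 + 0.23382686^2 + 0.43359005^2) = 0.57561638
U = k * uc = 2.58 * 0.57561638
U = 1.4851

1.4851


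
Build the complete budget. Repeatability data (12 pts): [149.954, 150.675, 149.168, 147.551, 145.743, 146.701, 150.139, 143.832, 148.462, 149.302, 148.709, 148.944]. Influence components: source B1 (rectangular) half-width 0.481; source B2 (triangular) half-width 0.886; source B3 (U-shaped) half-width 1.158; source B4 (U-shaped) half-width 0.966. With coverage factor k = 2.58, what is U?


mean = (149.954 + 150.675 + 149.168 + 147.551 + 145.743 + 146.701 + 150.139 + 143.832 + 148.462 + 149.302 + 148.709 + 148.944) / 12 = 148.265
s = sqrt(sum((x - mean)^2)/(n-1)) = 1.993816
u_A = s / sqrt(n) = 1.993816 / sqrt(12) = 0.5755651
u_B1 = 0.481 / sqrt(3) = 0.27770548
u_B2 = 0.886 / sqrt(6) = 0.36170799
u_B3 = 1.158 / sqrt(2) = 0.81882965
u_B4 = 0.966 / sqrt(2) = 0.68306515
uc = sqrt(0.5755651^2 + 0.27770548^2 + 0.36170799^2 + 0.81882965^2 + 0.68306515^2) = 1.2947155
U = k * uc = 2.58 * 1.2947155
U = 3.3404

3.3404


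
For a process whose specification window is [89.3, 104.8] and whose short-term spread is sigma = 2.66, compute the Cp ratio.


Cp = (USL - LSL) / (6 * sigma)
= (104.8 - 89.3) / (6 * 2.66)
= 15.5000 / 15.9600
= 0.9712

0.9712


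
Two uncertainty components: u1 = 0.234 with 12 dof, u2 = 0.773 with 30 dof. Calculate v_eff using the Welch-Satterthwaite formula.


uc = sqrt(u1^2 + u2^2) = sqrt(0.234^2 + 0.773^2) = 0.80764163
v_eff = uc^4 / (u1^4/v1 + u2^4/v2)
= 0.80764163^4 / (0.234^4/12 + 0.773^4/30)
= 0.42547572 / 0.012151215
v_eff = 35.0151

35.0151


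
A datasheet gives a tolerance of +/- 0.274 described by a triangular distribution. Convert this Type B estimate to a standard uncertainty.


u_B = half_width / sqrt(6)
u_B = 0.274 / 2.4494897
u_B = 0.1119

0.1119


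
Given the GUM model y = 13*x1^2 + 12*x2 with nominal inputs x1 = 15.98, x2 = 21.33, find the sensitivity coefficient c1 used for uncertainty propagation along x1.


y = 13*x1^2 + 12*x2
dy/dx1 = 2*13*x1
Evaluate at x1 = 15.98: c1 = 26 * 15.98
c1 = 415.4800

415.4800


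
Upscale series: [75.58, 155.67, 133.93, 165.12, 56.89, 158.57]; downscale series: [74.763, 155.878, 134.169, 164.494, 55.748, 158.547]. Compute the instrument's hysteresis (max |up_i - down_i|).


|75.58 - 74.763| = 0.8170
|155.67 - 155.878| = 0.2080
|133.93 - 134.169| = 0.2390
|165.12 - 164.494| = 0.6260
|56.89 - 55.748| = 1.1420
|158.57 - 158.547| = 0.0230
hysteresis = max(diffs) = 1.1420

1.1420


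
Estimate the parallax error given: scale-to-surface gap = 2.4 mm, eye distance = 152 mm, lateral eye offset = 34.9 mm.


error = h * offset / d
= 2.4 * 34.9 / 152
= 0.5511

0.5511


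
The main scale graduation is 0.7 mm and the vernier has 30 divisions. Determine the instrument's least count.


LC = MSD / n_div
= 0.7 / 30
= 0.0233

0.0233


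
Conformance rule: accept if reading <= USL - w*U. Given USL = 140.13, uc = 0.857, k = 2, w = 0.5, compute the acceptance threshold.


U = k * uc = 2 * 0.857 = 1.714
guard band g = w * U = 0.5 * 1.714 = 0.857
AL = USL - g = 140.13 - 0.857
AL = 139.2730

139.2730


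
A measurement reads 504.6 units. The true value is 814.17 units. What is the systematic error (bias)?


Systematic error = measured - true
= 504.6 - 814.17
= -309.5700

-309.5700


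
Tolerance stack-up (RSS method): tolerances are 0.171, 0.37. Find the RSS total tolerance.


RSS = sqrt(0.171^2 + 0.37^2)
= sqrt(0.166141)
= 0.4076

0.4076


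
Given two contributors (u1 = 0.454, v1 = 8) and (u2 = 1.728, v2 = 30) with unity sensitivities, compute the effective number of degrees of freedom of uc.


uc = sqrt(u1^2 + u2^2) = sqrt(0.454^2 + 1.728^2) = 1.7866449
v_eff = uc^4 / (u1^4/v1 + u2^4/v2)
= 1.7866449^4 / (0.454^4/8 + 1.728^4/30)
= 10.189502 / 0.30251382
v_eff = 33.6828

33.6828


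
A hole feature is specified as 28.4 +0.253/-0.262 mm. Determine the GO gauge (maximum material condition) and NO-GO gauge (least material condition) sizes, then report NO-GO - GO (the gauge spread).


GO = nominal - lower_tol (smallest hole = maximum material condition)
GO = 28.4 - 0.262 = 28.138
NO-GO = nominal + upper_tol (largest hole = least material condition)
NO-GO = 28.4 + 0.253 = 28.653
spread = NO-GO - GO = 28.653 - 28.138 = 0.5150

0.5150


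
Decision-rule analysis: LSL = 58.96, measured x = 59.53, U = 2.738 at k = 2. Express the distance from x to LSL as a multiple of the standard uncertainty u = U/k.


u = U / k = 2.738 / 2 = 1.369
margin = |LSL - x| = |58.96 - 59.53| = 0.57
z = margin / u = 0.57 / 1.369
z = 0.4164

0.4164


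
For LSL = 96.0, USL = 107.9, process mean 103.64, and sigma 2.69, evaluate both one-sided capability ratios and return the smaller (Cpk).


Cpu = (USL - mean) / (3*sigma) = (107.9 - 103.64) / (3*2.69) = 0.5279
Cpl = (mean - LSL) / (3*sigma) = (103.64 - 96.0) / (3*2.69) = 0.9467
Cpk = min(Cpu, Cpl) = 0.5279

0.5279


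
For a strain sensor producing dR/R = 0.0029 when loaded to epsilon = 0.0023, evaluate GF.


GF = (dR/R) / epsilon
= 0.0029 / 0.0023
= 1.2609

1.2609


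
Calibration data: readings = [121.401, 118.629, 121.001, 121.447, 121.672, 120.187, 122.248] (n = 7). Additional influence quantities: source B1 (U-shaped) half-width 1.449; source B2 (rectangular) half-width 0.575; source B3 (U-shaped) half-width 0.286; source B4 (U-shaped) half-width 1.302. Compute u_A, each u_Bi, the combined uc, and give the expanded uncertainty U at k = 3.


mean = (121.401 + 118.629 + 121.001 + 121.447 + 121.672 + 120.187 + 122.248) / 7 = 120.9407143
s = sqrt(sum((x - mean)^2)/(n-1)) = 1.1991459
u_A = s / sqrt(n) = 1.1991459 / sqrt(7) = 0.45323455
u_B1 = 1.449 / sqrt(2) = 1.0245977
u_B2 = 0.575 / sqrt(3) = 0.3319764
u_B3 = 0.286 / sqrt(2) = 0.20223254
u_B4 = 1.302 / sqrt(2) = 0.92065303
uc = sqrt(0.45323455^2 + 1.0245977^2 + 0.3319764^2 + 0.20223254^2 + 0.92065303^2) = 1.5013095
U = k * uc = 3 * 1.5013095
U = 4.5039

4.5039


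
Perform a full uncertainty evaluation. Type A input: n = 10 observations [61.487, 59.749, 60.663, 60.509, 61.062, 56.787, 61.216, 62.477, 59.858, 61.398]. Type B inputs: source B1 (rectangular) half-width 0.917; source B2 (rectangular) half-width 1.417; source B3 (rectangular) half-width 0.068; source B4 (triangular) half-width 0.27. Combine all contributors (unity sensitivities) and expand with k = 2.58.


mean = (61.487 + 59.749 + 60.663 + 60.509 + 61.062 + 56.787 + 61.216 + 62.477 + 59.858 + 61.398) / 10 = 60.5206
s = sqrt(sum((x - mean)^2)/(n-1)) = 1.5384892
u_A = s / sqrt(n) = 1.5384892 / sqrt(10) = 0.486513
u_B1 = 0.917 / sqrt(3) = 0.5294302
u_B2 = 1.417 / sqrt(3) = 0.81810533
u_B3 = 0.068 / sqrt(3) = 0.039259818
u_B4 = 0.27 / sqrt(6) = 0.11022704
uc = sqrt(0.486513^2 + 0.5294302^2 + 0.81810533^2 + 0.039259818^2 + 0.11022704^2) = 1.0954355
U = k * uc = 2.58 * 1.0954355
U = 2.8262

2.8262


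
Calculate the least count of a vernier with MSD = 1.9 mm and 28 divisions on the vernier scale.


LC = MSD / n_div
= 1.9 / 28
= 0.0679

0.0679


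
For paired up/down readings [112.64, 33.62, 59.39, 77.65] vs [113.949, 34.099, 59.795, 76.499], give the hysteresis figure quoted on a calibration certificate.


|112.64 - 113.949| = 1.3090
|33.62 - 34.099| = 0.4790
|59.39 - 59.795| = 0.4050
|77.65 - 76.499| = 1.1510
hysteresis = max(diffs) = 1.3090

1.3090


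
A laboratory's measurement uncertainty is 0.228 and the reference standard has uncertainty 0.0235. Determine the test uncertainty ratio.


TUR = u_lab / u_ref
= 0.228 / 0.0235
= 9.7021

9.7021


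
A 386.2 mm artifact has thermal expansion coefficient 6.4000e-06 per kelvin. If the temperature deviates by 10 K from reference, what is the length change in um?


dL = L * alpha * dT
= 386.2 * 6.4000e-06 * 10
= 0.0247168 mm
dL_um = 0.0247168 * 1000 = 24.7168 um

24.7168


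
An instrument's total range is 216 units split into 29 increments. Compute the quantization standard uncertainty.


resolution = range / divisions
resolution = 216 / 29 = 7.4482759
u_res = resolution / (2*sqrt(3))
u_res = 7.4482759 / 3.4641016
u_res = 2.1501

2.1501


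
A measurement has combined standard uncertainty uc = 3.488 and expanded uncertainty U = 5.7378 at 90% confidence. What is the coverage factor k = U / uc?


k = U / uc
k = 5.7378 / 3.488
k = 1.645

1.645


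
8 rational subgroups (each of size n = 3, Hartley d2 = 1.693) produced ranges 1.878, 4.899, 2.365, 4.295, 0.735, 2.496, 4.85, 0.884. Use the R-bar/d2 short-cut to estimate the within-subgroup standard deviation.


R_bar = (1.878 + 4.899 + 2.365 + 4.295 + 0.735 + 2.496 + 4.85 + 0.884) / 8
R_bar = 22.402 / 8 = 2.80025
sigma_hat = R_bar / d2 = 2.80025 / 1.693 = 1.6540

1.6540


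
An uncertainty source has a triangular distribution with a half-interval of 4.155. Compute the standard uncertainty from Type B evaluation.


u_B = half_width / sqrt(6)
u_B = 4.155 / 2.4494897
u_B = 1.6963

1.6963


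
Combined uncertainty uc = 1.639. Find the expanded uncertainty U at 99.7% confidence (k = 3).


U = k * uc
U = 3 * 1.639
U = 4.9170

4.9170


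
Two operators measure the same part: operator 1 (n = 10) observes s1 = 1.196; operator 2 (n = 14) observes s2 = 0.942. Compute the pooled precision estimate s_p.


s_p = sqrt(((n1-1)*s1^2 + (n2-1)*s2^2) / (n1+n2-2))
numerator = (10-1)*1.196^2 + (14-1)*0.942^2 = 12.873744 + 11.535732 = 24.409476
denominator = 10 + 14 - 2 = 22
s_p^2 = 24.409476 / 22 = 1.1095216
s_p = sqrt(1.1095216) = 1.0533

1.0533
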